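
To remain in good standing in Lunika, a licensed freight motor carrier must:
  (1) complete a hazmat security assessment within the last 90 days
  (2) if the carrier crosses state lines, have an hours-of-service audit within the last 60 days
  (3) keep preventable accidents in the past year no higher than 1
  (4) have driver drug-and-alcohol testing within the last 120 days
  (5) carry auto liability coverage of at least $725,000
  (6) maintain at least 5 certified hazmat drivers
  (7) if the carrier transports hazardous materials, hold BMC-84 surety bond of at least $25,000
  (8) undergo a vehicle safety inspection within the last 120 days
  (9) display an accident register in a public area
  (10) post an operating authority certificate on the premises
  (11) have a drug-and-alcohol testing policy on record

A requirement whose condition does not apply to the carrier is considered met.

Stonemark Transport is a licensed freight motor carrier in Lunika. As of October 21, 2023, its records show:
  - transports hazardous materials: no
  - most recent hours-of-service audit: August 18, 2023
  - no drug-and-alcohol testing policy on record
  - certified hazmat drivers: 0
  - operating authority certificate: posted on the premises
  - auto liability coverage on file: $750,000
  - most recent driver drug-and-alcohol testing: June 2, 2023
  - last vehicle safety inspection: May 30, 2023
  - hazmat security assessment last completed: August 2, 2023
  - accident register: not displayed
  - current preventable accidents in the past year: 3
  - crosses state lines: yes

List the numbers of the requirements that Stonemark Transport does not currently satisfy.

2, 3, 4, 6, 8, 9, 11

1. hazmat security assessment 80 days ago vs limit 90 → met
2. condition 'crosses state lines' holds; hours-of-service audit 64 days ago vs limit 60 → not met
3. preventable accidents in the past year 3 > 1 → not met
4. driver drug-and-alcohol testing 141 days ago vs limit 120 → not met
5. auto liability coverage $750,000 ≥ $725,000 → met
6. certified hazmat drivers 0 < 5 → not met
7. condition 'transports hazardous materials' does not hold → requirement n/a → met
8. vehicle safety inspection 144 days ago vs limit 120 → not met
9. accident register absent → not met
10. operating authority certificate present → met
11. drug-and-alcohol testing policy absent → not met
Not met: 2, 3, 4, 6, 8, 9, 11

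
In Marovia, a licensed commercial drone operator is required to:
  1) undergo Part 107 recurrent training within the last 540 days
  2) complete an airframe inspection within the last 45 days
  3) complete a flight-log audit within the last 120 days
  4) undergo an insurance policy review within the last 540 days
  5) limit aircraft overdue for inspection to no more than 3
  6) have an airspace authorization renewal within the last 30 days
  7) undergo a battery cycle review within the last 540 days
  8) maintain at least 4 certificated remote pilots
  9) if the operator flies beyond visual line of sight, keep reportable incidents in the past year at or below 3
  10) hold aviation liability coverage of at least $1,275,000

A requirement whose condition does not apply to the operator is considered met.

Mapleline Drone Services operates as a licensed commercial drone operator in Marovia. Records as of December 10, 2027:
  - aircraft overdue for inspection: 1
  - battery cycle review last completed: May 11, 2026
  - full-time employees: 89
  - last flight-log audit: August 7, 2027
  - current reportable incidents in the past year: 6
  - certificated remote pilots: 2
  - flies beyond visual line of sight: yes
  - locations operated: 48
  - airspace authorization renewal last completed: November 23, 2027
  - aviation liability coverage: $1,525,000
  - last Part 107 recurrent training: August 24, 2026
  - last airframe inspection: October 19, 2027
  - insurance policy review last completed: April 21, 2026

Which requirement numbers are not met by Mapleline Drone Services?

2, 3, 4, 7, 8, 9

1. Part 107 recurrent training 473 days ago vs limit 540 → met
2. airframe inspection 52 days ago vs limit 45 → not met
3. flight-log audit 125 days ago vs limit 120 → not met
4. insurance policy review 598 days ago vs limit 540 → not met
5. aircraft overdue for inspection 1 ≤ 3 → met
6. airspace authorization renewal 17 days ago vs limit 30 → met
7. battery cycle review 578 days ago vs limit 540 → not met
8. certificated remote pilots 2 < 4 → not met
9. condition 'flies beyond visual line of sight' holds; reportable incidents in the past year 6 > 3 → not met
10. aviation liability coverage $1,525,000 ≥ $1,275,000 → met
Not met: 2, 3, 4, 7, 8, 9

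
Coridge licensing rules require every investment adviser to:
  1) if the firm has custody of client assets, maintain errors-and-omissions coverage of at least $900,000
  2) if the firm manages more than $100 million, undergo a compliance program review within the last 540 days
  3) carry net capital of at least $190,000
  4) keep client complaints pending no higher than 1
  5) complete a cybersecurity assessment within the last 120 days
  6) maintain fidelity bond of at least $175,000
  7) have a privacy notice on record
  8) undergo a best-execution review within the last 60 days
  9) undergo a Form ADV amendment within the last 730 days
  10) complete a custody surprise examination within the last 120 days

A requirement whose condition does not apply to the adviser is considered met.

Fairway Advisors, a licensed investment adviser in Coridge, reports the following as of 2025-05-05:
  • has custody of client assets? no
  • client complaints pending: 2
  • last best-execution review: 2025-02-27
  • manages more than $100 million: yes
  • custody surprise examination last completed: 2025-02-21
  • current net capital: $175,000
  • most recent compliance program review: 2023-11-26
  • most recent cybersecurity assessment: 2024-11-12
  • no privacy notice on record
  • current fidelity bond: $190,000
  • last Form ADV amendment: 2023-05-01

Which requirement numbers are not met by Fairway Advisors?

1. condition 'has custody of client assets' does not hold → requirement n/a → met
2. condition 'manages more than $100 million' holds; compliance program review 526 days ago vs limit 540 → met
3. net capital $175,000 < $190,000 → not met
4. client complaints pending 2 > 1 → not met
5. cybersecurity assessment 174 days ago vs limit 120 → not met
6. fidelity bond $190,000 ≥ $175,000 → met
7. privacy notice absent → not met
8. best-execution review 67 days ago vs limit 60 → not met
9. Form ADV amendment 735 days ago vs limit 730 → not met
10. custody surprise examination 73 days ago vs limit 120 → met
Not met: 3, 4, 5, 7, 8, 9

3, 4, 5, 7, 8, 9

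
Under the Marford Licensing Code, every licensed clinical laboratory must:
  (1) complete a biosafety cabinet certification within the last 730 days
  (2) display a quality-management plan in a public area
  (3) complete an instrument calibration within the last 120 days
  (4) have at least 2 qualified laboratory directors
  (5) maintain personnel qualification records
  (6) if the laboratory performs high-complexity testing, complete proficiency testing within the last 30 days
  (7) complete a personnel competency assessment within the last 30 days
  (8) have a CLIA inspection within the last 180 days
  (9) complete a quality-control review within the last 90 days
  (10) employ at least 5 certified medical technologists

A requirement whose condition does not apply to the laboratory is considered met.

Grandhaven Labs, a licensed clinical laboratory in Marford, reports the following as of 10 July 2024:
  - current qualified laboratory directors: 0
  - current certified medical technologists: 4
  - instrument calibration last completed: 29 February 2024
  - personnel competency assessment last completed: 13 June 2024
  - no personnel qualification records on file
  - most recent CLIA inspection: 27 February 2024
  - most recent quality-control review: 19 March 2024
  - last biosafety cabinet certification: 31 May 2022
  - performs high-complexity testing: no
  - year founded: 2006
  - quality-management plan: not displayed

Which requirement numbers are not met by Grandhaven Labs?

1, 2, 3, 4, 5, 9, 10

1. biosafety cabinet certification 771 days ago vs limit 730 → not met
2. quality-management plan absent → not met
3. instrument calibration 132 days ago vs limit 120 → not met
4. qualified laboratory directors 0 < 2 → not met
5. personnel qualification records absent → not met
6. condition 'performs high-complexity testing' does not hold → requirement n/a → met
7. personnel competency assessment 27 days ago vs limit 30 → met
8. CLIA inspection 134 days ago vs limit 180 → met
9. quality-control review 113 days ago vs limit 90 → not met
10. certified medical technologists 4 < 5 → not met
Not met: 1, 2, 3, 4, 5, 9, 10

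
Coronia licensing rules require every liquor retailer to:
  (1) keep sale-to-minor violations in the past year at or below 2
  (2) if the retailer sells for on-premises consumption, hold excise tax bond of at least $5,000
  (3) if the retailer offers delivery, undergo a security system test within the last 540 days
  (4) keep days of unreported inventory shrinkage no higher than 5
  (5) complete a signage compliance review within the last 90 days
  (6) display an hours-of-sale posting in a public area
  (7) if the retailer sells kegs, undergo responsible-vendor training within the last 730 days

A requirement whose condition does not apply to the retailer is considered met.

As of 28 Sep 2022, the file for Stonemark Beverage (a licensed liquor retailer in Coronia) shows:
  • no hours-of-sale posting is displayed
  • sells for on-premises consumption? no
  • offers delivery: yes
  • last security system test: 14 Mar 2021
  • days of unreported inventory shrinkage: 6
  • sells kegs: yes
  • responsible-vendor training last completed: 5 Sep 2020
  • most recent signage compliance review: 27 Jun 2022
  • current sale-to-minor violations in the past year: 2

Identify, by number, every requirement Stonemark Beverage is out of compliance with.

1. sale-to-minor violations in the past year 2 ≤ 2 → met
2. condition 'sells for on-premises consumption' does not hold → requirement n/a → met
3. condition 'offers delivery' holds; security system test 563 days ago vs limit 540 → not met
4. days of unreported inventory shrinkage 6 > 5 → not met
5. signage compliance review 93 days ago vs limit 90 → not met
6. hours-of-sale posting absent → not met
7. condition 'sells kegs' holds; responsible-vendor training 753 days ago vs limit 730 → not met
Not met: 3, 4, 5, 6, 7

3, 4, 5, 6, 7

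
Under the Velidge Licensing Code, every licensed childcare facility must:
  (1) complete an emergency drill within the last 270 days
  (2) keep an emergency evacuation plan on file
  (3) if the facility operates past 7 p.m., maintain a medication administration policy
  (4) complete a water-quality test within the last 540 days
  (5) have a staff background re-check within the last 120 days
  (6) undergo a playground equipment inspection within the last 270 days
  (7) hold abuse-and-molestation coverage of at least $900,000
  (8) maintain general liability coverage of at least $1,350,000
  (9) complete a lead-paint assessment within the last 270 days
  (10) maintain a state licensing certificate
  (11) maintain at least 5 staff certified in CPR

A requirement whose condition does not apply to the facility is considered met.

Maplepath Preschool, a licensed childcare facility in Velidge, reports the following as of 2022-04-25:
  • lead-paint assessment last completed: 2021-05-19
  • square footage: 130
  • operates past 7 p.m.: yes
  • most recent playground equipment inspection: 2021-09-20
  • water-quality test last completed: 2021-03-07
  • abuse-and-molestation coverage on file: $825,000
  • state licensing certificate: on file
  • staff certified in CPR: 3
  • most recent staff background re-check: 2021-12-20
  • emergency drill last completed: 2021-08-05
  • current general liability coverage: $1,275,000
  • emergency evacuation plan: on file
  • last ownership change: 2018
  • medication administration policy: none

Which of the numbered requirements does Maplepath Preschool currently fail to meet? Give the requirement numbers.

3, 5, 7, 8, 9, 11

1. emergency drill 263 days ago vs limit 270 → met
2. emergency evacuation plan present → met
3. condition 'operates past 7 p.m.' holds; medication administration policy absent → not met
4. water-quality test 414 days ago vs limit 540 → met
5. staff background re-check 126 days ago vs limit 120 → not met
6. playground equipment inspection 217 days ago vs limit 270 → met
7. abuse-and-molestation coverage $825,000 < $900,000 → not met
8. general liability coverage $1,275,000 < $1,350,000 → not met
9. lead-paint assessment 341 days ago vs limit 270 → not met
10. state licensing certificate present → met
11. staff certified in CPR 3 < 5 → not met
Not met: 3, 5, 7, 8, 9, 11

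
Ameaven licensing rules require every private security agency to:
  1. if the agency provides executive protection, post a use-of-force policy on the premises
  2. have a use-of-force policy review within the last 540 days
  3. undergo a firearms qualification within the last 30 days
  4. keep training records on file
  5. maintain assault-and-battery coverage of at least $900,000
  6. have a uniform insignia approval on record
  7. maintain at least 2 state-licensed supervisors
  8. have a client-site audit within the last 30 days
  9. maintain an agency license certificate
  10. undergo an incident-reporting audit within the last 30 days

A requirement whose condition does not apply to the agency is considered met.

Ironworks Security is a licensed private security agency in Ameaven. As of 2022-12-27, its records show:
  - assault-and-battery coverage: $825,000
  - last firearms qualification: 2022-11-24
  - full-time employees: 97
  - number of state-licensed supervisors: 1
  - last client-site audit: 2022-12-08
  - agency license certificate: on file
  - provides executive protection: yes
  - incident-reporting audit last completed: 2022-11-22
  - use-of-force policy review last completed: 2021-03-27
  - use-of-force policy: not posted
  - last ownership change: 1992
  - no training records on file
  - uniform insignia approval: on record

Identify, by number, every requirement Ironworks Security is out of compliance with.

1, 2, 3, 4, 5, 7, 10

1. condition 'provides executive protection' holds; use-of-force policy absent → not met
2. use-of-force policy review 640 days ago vs limit 540 → not met
3. firearms qualification 33 days ago vs limit 30 → not met
4. training records absent → not met
5. assault-and-battery coverage $825,000 < $900,000 → not met
6. uniform insignia approval present → met
7. state-licensed supervisors 1 < 2 → not met
8. client-site audit 19 days ago vs limit 30 → met
9. agency license certificate present → met
10. incident-reporting audit 35 days ago vs limit 30 → not met
Not met: 1, 2, 3, 4, 5, 7, 10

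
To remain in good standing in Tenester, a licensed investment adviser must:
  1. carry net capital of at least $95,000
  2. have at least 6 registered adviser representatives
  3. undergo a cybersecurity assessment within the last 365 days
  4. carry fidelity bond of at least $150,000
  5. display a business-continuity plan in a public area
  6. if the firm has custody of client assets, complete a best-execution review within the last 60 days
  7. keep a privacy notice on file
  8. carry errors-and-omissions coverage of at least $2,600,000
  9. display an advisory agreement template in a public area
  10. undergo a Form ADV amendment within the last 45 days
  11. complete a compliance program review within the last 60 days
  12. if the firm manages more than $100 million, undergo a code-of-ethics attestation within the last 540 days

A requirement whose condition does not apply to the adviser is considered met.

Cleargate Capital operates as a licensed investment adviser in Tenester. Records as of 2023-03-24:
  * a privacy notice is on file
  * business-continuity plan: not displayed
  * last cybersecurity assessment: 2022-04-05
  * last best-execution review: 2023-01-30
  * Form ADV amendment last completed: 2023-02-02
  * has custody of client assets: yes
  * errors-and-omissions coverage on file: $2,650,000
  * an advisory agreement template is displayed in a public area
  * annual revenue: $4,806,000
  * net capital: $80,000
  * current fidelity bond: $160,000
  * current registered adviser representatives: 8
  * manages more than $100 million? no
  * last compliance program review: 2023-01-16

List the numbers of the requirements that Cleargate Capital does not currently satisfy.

1, 5, 10, 11

1. net capital $80,000 < $95,000 → not met
2. registered adviser representatives 8 ≥ 6 → met
3. cybersecurity assessment 353 days ago vs limit 365 → met
4. fidelity bond $160,000 ≥ $150,000 → met
5. business-continuity plan absent → not met
6. condition 'has custody of client assets' holds; best-execution review 53 days ago vs limit 60 → met
7. privacy notice present → met
8. errors-and-omissions coverage $2,650,000 ≥ $2,600,000 → met
9. advisory agreement template present → met
10. Form ADV amendment 50 days ago vs limit 45 → not met
11. compliance program review 67 days ago vs limit 60 → not met
12. condition 'manages more than $100 million' does not hold → requirement n/a → met
Not met: 1, 5, 10, 11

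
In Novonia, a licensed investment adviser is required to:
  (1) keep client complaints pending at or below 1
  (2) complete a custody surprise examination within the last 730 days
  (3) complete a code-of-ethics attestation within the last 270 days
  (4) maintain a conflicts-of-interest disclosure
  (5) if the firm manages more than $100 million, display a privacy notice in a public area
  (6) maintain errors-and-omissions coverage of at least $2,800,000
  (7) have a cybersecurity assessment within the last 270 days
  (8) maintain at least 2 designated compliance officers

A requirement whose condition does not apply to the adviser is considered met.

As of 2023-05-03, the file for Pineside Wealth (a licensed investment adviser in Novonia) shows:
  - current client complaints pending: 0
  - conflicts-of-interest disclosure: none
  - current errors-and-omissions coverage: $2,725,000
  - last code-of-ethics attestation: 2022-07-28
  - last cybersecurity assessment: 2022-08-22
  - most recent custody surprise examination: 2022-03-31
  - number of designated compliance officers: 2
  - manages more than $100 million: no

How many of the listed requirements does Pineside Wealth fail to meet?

1. client complaints pending 0 ≤ 1 → met
2. custody surprise examination 398 days ago vs limit 730 → met
3. code-of-ethics attestation 279 days ago vs limit 270 → not met
4. conflicts-of-interest disclosure absent → not met
5. condition 'manages more than $100 million' does not hold → requirement n/a → met
6. errors-and-omissions coverage $2,725,000 < $2,800,000 → not met
7. cybersecurity assessment 254 days ago vs limit 270 → met
8. designated compliance officers 2 ≥ 2 → met
Not met: 3 of 8

3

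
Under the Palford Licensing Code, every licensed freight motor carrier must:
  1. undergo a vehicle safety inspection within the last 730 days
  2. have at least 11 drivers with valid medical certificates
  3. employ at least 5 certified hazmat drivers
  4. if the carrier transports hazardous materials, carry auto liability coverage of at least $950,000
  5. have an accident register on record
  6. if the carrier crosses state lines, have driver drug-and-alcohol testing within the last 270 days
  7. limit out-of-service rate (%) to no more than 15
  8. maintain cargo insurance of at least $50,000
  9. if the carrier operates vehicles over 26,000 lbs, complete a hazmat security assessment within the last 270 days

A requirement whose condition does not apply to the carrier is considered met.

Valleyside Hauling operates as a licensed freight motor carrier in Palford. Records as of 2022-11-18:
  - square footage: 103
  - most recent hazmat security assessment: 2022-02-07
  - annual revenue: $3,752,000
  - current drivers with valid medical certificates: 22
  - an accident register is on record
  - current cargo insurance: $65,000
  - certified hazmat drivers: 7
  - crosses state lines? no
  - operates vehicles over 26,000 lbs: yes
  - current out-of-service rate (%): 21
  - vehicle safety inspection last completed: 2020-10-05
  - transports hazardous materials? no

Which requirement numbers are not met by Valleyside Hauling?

1. vehicle safety inspection 774 days ago vs limit 730 → not met
2. drivers with valid medical certificates 22 ≥ 11 → met
3. certified hazmat drivers 7 ≥ 5 → met
4. condition 'transports hazardous materials' does not hold → requirement n/a → met
5. accident register present → met
6. condition 'crosses state lines' does not hold → requirement n/a → met
7. out-of-service rate (%) 21 > 15 → not met
8. cargo insurance $65,000 ≥ $50,000 → met
9. condition 'operates vehicles over 26,000 lbs' holds; hazmat security assessment 284 days ago vs limit 270 → not met
Not met: 1, 7, 9

1, 7, 9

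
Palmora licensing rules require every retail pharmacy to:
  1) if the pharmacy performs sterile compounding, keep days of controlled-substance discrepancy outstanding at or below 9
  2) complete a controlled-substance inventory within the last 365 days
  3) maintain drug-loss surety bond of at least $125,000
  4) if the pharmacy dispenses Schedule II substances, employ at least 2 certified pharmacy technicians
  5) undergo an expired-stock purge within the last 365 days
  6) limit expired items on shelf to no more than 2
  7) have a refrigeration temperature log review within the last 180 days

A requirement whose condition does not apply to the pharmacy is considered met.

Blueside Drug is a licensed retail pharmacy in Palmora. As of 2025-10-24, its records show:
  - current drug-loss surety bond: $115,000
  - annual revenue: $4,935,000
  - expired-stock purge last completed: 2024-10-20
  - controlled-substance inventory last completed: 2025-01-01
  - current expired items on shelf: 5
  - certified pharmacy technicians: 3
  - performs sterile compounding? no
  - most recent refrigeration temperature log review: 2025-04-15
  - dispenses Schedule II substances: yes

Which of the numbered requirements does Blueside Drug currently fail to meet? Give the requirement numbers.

3, 5, 6, 7

1. condition 'performs sterile compounding' does not hold → requirement n/a → met
2. controlled-substance inventory 296 days ago vs limit 365 → met
3. drug-loss surety bond $115,000 < $125,000 → not met
4. condition 'dispenses Schedule II substances' holds; certified pharmacy technicians 3 ≥ 2 → met
5. expired-stock purge 369 days ago vs limit 365 → not met
6. expired items on shelf 5 > 2 → not met
7. refrigeration temperature log review 192 days ago vs limit 180 → not met
Not met: 3, 5, 6, 7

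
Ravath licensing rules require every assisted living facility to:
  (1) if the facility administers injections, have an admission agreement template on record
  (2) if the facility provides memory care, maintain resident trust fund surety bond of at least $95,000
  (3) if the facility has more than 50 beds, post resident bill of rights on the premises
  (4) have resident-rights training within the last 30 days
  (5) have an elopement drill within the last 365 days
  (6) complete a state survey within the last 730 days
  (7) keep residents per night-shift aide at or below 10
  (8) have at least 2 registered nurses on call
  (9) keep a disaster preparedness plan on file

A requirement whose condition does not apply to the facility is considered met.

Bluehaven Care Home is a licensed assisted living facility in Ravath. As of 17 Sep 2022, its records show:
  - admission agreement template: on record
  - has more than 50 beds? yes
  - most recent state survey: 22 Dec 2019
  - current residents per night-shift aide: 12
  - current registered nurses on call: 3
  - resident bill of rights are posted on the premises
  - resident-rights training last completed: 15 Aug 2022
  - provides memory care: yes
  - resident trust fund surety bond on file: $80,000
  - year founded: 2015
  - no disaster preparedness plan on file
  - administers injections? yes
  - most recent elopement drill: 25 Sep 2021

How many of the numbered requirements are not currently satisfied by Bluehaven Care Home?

1. condition 'administers injections' holds; admission agreement template present → met
2. condition 'provides memory care' holds; resident trust fund surety bond $80,000 < $95,000 → not met
3. condition 'has more than 50 beds' holds; resident bill of rights present → met
4. resident-rights training 33 days ago vs limit 30 → not met
5. elopement drill 357 days ago vs limit 365 → met
6. state survey 1000 days ago vs limit 730 → not met
7. residents per night-shift aide 12 > 10 → not met
8. registered nurses on call 3 ≥ 2 → met
9. disaster preparedness plan absent → not met
Not met: 5 of 9

5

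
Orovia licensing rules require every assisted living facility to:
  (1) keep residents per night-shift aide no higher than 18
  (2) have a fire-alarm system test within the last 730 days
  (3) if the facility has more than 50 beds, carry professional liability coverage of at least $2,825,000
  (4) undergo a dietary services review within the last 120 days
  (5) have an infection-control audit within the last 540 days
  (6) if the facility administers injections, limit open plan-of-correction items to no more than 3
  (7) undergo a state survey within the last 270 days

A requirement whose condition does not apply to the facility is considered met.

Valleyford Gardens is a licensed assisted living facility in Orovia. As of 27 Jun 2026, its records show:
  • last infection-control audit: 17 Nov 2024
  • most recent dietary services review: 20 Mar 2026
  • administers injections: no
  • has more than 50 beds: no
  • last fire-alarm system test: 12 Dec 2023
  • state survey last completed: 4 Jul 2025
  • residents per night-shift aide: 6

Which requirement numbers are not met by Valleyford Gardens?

2, 5, 7

1. residents per night-shift aide 6 ≤ 18 → met
2. fire-alarm system test 928 days ago vs limit 730 → not met
3. condition 'has more than 50 beds' does not hold → requirement n/a → met
4. dietary services review 99 days ago vs limit 120 → met
5. infection-control audit 587 days ago vs limit 540 → not met
6. condition 'administers injections' does not hold → requirement n/a → met
7. state survey 358 days ago vs limit 270 → not met
Not met: 2, 5, 7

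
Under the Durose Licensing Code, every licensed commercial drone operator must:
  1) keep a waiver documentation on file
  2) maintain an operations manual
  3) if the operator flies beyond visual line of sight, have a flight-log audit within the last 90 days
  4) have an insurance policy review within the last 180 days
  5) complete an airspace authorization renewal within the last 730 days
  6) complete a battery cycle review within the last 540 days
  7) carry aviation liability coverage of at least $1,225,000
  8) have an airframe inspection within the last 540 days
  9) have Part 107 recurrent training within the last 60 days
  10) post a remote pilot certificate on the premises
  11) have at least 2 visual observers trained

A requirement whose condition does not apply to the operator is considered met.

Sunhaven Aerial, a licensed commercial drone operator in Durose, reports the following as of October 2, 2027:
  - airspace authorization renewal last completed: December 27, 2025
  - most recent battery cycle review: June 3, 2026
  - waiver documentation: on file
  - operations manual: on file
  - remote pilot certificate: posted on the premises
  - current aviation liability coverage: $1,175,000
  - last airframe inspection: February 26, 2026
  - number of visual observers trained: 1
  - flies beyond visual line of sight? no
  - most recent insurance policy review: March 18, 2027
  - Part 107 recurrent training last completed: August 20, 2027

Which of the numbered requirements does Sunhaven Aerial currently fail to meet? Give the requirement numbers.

1. waiver documentation present → met
2. operations manual present → met
3. condition 'flies beyond visual line of sight' does not hold → requirement n/a → met
4. insurance policy review 198 days ago vs limit 180 → not met
5. airspace authorization renewal 644 days ago vs limit 730 → met
6. battery cycle review 486 days ago vs limit 540 → met
7. aviation liability coverage $1,175,000 < $1,225,000 → not met
8. airframe inspection 583 days ago vs limit 540 → not met
9. Part 107 recurrent training 43 days ago vs limit 60 → met
10. remote pilot certificate present → met
11. visual observers trained 1 < 2 → not met
Not met: 4, 7, 8, 11

4, 7, 8, 11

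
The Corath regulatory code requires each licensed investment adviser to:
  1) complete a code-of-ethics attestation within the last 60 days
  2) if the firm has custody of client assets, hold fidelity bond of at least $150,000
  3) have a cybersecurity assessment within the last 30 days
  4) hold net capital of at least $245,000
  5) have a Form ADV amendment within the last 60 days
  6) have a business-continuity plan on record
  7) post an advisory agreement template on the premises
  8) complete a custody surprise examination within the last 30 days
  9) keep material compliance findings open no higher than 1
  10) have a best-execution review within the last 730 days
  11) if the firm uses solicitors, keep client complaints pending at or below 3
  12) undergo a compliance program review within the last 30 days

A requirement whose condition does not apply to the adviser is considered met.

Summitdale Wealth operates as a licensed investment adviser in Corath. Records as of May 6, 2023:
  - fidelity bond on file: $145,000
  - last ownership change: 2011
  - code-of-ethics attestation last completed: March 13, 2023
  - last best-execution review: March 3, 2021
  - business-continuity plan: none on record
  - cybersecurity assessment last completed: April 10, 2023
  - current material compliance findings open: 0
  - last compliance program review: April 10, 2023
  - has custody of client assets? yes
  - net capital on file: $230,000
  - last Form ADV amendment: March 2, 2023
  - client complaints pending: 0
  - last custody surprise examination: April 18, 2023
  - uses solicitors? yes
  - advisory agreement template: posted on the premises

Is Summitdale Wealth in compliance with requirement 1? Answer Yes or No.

1. code-of-ethics attestation 54 days ago vs limit 60 → met

Yes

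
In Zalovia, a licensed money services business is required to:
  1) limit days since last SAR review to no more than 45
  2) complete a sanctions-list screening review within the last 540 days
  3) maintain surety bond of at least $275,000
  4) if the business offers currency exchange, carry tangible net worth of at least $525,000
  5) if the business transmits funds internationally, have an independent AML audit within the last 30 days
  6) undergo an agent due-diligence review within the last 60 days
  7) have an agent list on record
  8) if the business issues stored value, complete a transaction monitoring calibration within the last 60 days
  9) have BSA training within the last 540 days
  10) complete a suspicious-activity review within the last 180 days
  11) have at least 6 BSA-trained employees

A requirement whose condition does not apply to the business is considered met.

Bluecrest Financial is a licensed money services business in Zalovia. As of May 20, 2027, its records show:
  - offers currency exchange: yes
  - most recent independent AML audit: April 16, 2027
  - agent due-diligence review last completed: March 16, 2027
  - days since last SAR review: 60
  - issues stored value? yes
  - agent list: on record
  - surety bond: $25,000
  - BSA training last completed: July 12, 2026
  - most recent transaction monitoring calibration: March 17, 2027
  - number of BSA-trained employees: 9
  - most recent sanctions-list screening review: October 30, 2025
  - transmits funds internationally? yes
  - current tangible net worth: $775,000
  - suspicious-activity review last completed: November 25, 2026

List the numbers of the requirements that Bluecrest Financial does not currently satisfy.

1, 2, 3, 5, 6, 8

1. days since last SAR review 60 > 45 → not met
2. sanctions-list screening review 567 days ago vs limit 540 → not met
3. surety bond $25,000 < $275,000 → not met
4. condition 'offers currency exchange' holds; tangible net worth $775,000 ≥ $525,000 → met
5. condition 'transmits funds internationally' holds; independent AML audit 34 days ago vs limit 30 → not met
6. agent due-diligence review 65 days ago vs limit 60 → not met
7. agent list present → met
8. condition 'issues stored value' holds; transaction monitoring calibration 64 days ago vs limit 60 → not met
9. BSA training 312 days ago vs limit 540 → met
10. suspicious-activity review 176 days ago vs limit 180 → met
11. BSA-trained employees 9 ≥ 6 → met
Not met: 1, 2, 3, 5, 6, 8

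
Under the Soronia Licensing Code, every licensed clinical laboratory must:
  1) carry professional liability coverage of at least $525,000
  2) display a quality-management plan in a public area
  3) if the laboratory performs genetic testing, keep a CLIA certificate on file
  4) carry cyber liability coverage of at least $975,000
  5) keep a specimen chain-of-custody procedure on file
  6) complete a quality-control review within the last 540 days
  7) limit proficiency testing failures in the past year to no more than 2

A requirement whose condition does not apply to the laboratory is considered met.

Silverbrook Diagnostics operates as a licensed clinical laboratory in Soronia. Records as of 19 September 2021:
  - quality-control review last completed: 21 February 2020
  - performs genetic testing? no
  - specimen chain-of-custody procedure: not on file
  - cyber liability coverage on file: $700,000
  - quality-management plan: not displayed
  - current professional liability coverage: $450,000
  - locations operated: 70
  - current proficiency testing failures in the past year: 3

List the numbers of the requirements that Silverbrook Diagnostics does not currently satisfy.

1. professional liability coverage $450,000 < $525,000 → not met
2. quality-management plan absent → not met
3. condition 'performs genetic testing' does not hold → requirement n/a → met
4. cyber liability coverage $700,000 < $975,000 → not met
5. specimen chain-of-custody procedure absent → not met
6. quality-control review 576 days ago vs limit 540 → not met
7. proficiency testing failures in the past year 3 > 2 → not met
Not met: 1, 2, 4, 5, 6, 7

1, 2, 4, 5, 6, 7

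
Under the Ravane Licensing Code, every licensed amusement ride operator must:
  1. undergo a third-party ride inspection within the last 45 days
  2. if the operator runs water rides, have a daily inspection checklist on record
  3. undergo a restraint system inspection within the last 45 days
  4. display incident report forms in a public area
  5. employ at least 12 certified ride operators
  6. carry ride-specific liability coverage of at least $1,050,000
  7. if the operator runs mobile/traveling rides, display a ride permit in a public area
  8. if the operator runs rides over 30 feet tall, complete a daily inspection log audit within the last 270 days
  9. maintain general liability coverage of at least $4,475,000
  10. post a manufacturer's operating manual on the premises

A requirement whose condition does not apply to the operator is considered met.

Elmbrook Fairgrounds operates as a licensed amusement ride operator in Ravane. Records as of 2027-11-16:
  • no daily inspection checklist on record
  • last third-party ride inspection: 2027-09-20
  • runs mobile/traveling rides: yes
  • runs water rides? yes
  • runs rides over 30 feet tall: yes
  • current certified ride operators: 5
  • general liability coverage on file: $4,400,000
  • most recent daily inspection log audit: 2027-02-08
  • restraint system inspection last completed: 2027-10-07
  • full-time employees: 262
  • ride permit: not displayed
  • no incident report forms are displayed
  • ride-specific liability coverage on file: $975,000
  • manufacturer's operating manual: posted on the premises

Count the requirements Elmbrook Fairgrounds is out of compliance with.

1. third-party ride inspection 57 days ago vs limit 45 → not met
2. condition 'runs water rides' holds; daily inspection checklist absent → not met
3. restraint system inspection 40 days ago vs limit 45 → met
4. incident report forms absent → not met
5. certified ride operators 5 < 12 → not met
6. ride-specific liability coverage $975,000 < $1,050,000 → not met
7. condition 'runs mobile/traveling rides' holds; ride permit absent → not met
8. condition 'runs rides over 30 feet tall' holds; daily inspection log audit 281 days ago vs limit 270 → not met
9. general liability coverage $4,400,000 < $4,475,000 → not met
10. manufacturer's operating manual present → met
Not met: 8 of 10

8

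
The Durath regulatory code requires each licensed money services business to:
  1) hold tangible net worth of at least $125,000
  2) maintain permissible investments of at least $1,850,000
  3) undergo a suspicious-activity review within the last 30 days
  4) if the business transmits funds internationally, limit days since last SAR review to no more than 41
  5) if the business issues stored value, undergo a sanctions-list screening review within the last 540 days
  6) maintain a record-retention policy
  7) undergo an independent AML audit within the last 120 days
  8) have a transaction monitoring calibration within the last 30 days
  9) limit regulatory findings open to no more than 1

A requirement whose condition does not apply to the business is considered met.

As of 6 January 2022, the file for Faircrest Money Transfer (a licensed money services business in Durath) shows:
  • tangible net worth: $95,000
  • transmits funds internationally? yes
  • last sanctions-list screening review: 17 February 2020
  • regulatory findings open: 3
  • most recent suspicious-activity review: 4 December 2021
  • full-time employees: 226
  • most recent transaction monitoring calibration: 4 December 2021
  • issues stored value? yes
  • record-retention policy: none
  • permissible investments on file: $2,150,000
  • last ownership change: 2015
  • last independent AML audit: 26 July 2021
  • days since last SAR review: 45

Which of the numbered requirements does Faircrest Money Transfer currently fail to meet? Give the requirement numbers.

1. tangible net worth $95,000 < $125,000 → not met
2. permissible investments $2,150,000 ≥ $1,850,000 → met
3. suspicious-activity review 33 days ago vs limit 30 → not met
4. condition 'transmits funds internationally' holds; days since last SAR review 45 > 41 → not met
5. condition 'issues stored value' holds; sanctions-list screening review 689 days ago vs limit 540 → not met
6. record-retention policy absent → not met
7. independent AML audit 164 days ago vs limit 120 → not met
8. transaction monitoring calibration 33 days ago vs limit 30 → not met
9. regulatory findings open 3 > 1 → not met
Not met: 1, 3, 4, 5, 6, 7, 8, 9

1, 3, 4, 5, 6, 7, 8, 9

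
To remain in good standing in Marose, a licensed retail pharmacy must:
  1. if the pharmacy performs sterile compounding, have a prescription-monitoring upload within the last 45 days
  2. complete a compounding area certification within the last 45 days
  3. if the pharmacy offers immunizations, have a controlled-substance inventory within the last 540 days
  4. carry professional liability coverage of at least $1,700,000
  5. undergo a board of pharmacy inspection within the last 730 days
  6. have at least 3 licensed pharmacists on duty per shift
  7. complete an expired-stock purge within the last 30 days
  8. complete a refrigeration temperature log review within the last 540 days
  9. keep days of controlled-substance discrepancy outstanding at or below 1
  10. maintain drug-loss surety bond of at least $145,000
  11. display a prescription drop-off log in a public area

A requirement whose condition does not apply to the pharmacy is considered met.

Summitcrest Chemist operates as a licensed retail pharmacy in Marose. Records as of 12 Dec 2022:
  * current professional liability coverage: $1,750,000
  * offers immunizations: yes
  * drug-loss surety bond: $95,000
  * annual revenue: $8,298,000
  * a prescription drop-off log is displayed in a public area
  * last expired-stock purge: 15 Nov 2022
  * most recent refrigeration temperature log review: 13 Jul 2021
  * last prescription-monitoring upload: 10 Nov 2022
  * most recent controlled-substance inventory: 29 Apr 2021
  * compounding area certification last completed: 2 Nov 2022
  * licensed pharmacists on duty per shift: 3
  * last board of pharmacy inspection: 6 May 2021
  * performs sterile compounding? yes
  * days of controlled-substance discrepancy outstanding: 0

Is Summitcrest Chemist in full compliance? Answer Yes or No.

1. condition 'performs sterile compounding' holds; prescription-monitoring upload 32 days ago vs limit 45 → met
2. compounding area certification 40 days ago vs limit 45 → met
3. condition 'offers immunizations' holds; controlled-substance inventory 592 days ago vs limit 540 → not met
4. professional liability coverage $1,750,000 ≥ $1,700,000 → met
5. board of pharmacy inspection 585 days ago vs limit 730 → met
6. licensed pharmacists on duty per shift 3 ≥ 3 → met
7. expired-stock purge 27 days ago vs limit 30 → met
8. refrigeration temperature log review 517 days ago vs limit 540 → met
9. days of controlled-substance discrepancy outstanding 0 ≤ 1 → met
10. drug-loss surety bond $95,000 < $145,000 → not met
11. prescription drop-off log present → met
Not met: 3, 10

No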